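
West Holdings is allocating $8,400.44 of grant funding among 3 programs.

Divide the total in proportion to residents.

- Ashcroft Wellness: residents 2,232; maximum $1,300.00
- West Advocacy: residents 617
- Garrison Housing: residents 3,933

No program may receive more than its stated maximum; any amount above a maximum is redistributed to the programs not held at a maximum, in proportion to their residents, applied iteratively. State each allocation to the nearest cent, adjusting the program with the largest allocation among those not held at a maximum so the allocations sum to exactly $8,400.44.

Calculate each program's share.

Ashcroft Wellness: $1,300.00 · West Advocacy: $962.85 · Garrison Housing: $6,137.59

Combined residents = 6,782.
Pro-rata shares before constraints: Ashcroft Wellness 2,764.6391; West Advocacy 764.2394; Garrison Housing 4,871.5616.
Cap binds for Ashcroft Wellness ($1,300.00); balance $7,100.44 reallocated over remaining residents 4,550.
Remaining shares: West Advocacy 962.8509 → $962.85; Garrison Housing 6,137.5891 → $6,137.59.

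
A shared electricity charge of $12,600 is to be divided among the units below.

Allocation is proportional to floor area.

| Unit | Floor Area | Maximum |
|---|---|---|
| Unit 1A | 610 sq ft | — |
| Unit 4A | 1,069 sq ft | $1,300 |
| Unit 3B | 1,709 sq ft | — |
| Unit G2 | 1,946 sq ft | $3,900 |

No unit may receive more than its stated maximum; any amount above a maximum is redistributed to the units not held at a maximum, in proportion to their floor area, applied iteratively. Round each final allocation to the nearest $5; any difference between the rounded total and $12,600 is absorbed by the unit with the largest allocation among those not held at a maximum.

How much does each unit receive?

Combined floor area = 5,334.
Unconstrained shares: Unit 1A 1,440.94; Unit 4A 2,525.20; Unit 3B 4,037.01; Unit G2 4,596.85.
Cap binds for Unit 4A ($1,300), Unit G2 ($3,900); balance $7,400 reallocated over remaining floor area 2,319.
Shares after redistribution: Unit 1A 1,946.53 → $1,945; Unit 3B 5,453.47 → $5,455.

Unit 1A: $1,945 | Unit 4A: $1,300 | Unit 3B: $5,455 | Unit G2: $3,900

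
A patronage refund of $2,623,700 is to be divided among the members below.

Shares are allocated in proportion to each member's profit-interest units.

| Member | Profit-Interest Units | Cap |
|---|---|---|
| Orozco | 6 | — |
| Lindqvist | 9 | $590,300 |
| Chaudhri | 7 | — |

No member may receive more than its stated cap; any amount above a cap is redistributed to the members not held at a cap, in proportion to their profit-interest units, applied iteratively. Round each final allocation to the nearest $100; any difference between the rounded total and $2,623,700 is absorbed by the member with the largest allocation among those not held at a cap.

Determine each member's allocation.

Orozco: $938,500 | Lindqvist: $590,300 | Chaudhri: $1,094,900

Sum of profit-interest units: 22.
Proportional shares (ignoring caps): Orozco 715,554.55; Lindqvist 1,073,331.82; Chaudhri 834,813.64.
Capped: Lindqvist ($590,300); residual $2,033,400 reallocated over remaining profit-interest units 13.
Remaining shares: Orozco 938,492.31 → $938,500; Chaudhri 1,094,907.69 → $1,094,900.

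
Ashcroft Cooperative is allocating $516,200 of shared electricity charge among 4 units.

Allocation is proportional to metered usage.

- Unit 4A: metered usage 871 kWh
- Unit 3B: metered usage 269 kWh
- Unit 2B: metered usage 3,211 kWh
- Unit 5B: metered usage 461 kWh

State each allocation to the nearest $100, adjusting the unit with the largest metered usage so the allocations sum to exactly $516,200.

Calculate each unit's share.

Combined metered usage = 4,812.
Proportional shares: Unit 4A 871/4,812 × $516,200 = 93,435.20; Unit 3B 269/4,812 × $516,200 = 28,856.57; Unit 2B 3,211/4,812 × $516,200 = 344,455.15; Unit 5B 461/4,812 × $516,200 = 49,453.08.
Rounded to nearest $100: Unit 4A $93,400; Unit 3B $28,900; Unit 2B $344,500; Unit 5B $49,500. Sum = $516,300.
Difference $516,200 − $516,300 = −$100 applied to largest metered usage (Unit 2B): Unit 2B becomes $344,400.

Unit 4A: $93,400 · Unit 3B: $28,900 · Unit 2B: $344,400 · Unit 5B: $49,500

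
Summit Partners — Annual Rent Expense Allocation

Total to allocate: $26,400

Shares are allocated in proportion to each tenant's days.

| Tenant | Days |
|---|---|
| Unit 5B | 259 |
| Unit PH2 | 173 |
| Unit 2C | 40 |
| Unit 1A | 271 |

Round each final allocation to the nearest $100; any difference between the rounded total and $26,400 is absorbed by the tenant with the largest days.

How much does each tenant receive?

Unit 5B: $9,200; Unit PH2: $6,100; Unit 2C: $1,400; Unit 1A: $9,700

Total days = 743.
Unrounded shares: Unit 5B 259/743 × $26,400 = 9,202.69; Unit PH2 173/743 × $26,400 = 6,146.97; Unit 2C 40/743 × $26,400 = 1,421.27; Unit 1A 271/743 × $26,400 = 9,629.07.
At nearest $100: Unit 5B $9,200; Unit PH2 $6,100; Unit 2C $1,400; Unit 1A $9,600. Sum = $26,300.
Difference $26,400 − $26,300 = +$100 applied to largest days (Unit 1A): Unit 1A becomes $9,700.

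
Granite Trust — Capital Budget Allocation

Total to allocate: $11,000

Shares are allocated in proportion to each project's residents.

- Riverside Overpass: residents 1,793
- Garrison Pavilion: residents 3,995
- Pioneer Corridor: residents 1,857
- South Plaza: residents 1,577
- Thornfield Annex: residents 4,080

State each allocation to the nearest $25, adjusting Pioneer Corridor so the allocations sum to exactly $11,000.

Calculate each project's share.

Residents total: 13,302.
Raw shares: Riverside Overpass 1,793/13,302 × $11,000 = 1,482.71; Garrison Pavilion 3,995/13,302 × $11,000 = 3,303.64; Pioneer Corridor 1,857/13,302 × $11,000 = 1,535.63; South Plaza 1,577/13,302 × $11,000 = 1,304.09; Thornfield Annex 4,080/13,302 × $11,000 = 3,373.93.
After rounding ($25): Riverside Overpass $1,475; Garrison Pavilion $3,300; Pioneer Corridor $1,525; South Plaza $1,300; Thornfield Annex $3,375. Sum = $10,975.
Difference $11,000 − $10,975 = +$25 applied to Pioneer Corridor: Pioneer Corridor becomes $1,550.

Riverside Overpass: $1,475 · Garrison Pavilion: $3,300 · Pioneer Corridor: $1,550 · South Plaza: $1,300 · Thornfield Annex: $3,375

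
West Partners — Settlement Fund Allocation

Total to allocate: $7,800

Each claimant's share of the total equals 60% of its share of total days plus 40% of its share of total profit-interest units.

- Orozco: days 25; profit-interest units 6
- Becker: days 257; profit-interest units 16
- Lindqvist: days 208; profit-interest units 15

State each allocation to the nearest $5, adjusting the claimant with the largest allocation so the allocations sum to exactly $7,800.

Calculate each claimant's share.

Orozco: $745; Becker: $3,805; Lindqvist: $3,250

Totals — days 490, profit-interest units 37.
Blended shares (60% days + 40% profit-interest units): Orozco 0.0955; Becker 0.4877; Lindqvist 0.4169.
Unrounded shares: Orozco 744.72; Becker 3,803.80; Lindqvist 3,251.48.
After rounding ($5): Orozco $745; Becker $3,805; Lindqvist $3,250. Sum = $7,800.
Sum already equals the total — no adjustment.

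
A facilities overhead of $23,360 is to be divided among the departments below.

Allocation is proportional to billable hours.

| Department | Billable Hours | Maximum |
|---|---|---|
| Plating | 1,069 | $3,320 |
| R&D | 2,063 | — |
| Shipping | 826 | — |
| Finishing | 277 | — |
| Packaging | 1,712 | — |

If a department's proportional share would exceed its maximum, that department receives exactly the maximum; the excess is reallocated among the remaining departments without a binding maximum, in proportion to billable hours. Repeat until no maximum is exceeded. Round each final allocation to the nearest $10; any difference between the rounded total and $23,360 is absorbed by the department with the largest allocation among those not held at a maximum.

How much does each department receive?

Total billable hours = 5,947.
Proportional shares (ignoring caps): Plating 4,199.07; R&D 8,103.53; Shipping 3,244.55; Finishing 1,088.06; Packaging 6,724.79.
Capped: Plating ($3,320); remaining pool $20,040 reallocated over remaining billable hours 4,878.
Shares after redistribution: R&D 8,475.30 → $8,480; Shipping 3,393.41 → $3,390; Finishing 1,137.98 → $1,140; Packaging 7,033.31 → $7,030.

Plating: $3,320; R&D: $8,480; Shipping: $3,390; Finishing: $1,140; Packaging: $7,030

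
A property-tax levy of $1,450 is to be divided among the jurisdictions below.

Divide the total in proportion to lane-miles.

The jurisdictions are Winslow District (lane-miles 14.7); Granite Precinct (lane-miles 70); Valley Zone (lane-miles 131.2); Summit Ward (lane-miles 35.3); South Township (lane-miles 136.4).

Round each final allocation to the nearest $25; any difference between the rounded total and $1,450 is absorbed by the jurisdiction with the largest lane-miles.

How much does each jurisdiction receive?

Winslow District: $50 | Granite Precinct: $250 | Valley Zone: $500 | Summit Ward: $125 | South Township: $525

Combined lane-miles = 387.6.
Raw shares: Winslow District 14.7/387.6 × $1,450 = 54.99; Granite Precinct 70/387.6 × $1,450 = 261.87; Valley Zone 131.2/387.6 × $1,450 = 490.82; Summit Ward 35.3/387.6 × $1,450 = 132.06; South Township 136.4/387.6 × $1,450 = 510.27.
At nearest $25: Winslow District $50; Granite Precinct $250; Valley Zone $500; Summit Ward $125; South Township $500. Sum = $1,425.
Difference $1,450 − $1,425 = +$25 applied to largest lane-miles (South Township): South Township becomes $525.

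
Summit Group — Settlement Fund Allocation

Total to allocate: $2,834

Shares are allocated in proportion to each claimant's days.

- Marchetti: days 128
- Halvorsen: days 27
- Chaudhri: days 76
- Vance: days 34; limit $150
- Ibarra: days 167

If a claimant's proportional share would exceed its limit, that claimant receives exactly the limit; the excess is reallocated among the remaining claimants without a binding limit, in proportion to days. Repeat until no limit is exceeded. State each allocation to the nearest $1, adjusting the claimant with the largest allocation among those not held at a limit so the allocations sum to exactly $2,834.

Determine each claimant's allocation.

Days total: 432.
Unconstrained shares: Marchetti 839.70; Halvorsen 177.12; Chaudhri 498.57; Vance 223.05; Ibarra 1,095.55.
Held at cap: Vance ($150); balance $2,684 reallocated over remaining days 398.
Redistributed shares: Marchetti 863.20 → $863; Halvorsen 182.08 → $182; Chaudhri 512.52 → $513; Ibarra 1,126.20 → $1,126.

Marchetti: $863 | Halvorsen: $182 | Chaudhri: $513 | Vance: $150 | Ibarra: $1,126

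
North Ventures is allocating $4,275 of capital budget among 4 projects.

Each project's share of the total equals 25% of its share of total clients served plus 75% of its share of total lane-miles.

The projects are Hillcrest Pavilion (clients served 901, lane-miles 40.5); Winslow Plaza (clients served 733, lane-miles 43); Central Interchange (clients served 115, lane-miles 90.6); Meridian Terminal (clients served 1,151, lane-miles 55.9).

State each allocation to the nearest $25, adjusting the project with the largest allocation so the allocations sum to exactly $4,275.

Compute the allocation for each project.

Hillcrest Pavilion: $900 · Winslow Plaza: $875 · Central Interchange: $1,300 · Meridian Terminal: $1,200

Clients served total 2,900; lane-miles total 230.
Composite weights (25% clients served + 75% lane-miles): Hillcrest Pavilion 0.2097; Winslow Plaza 0.2034; Central Interchange 0.3053; Meridian Terminal 0.2815.
Proportional shares: Hillcrest Pavilion 896.63; Winslow Plaza 869.57; Central Interchange 1,305.37; Meridian Terminal 1,203.44.
After rounding ($25): Hillcrest Pavilion $900; Winslow Plaza $875; Central Interchange $1,300; Meridian Terminal $1,200. Sum = $4,275.
Rounded total matches; no reconciliation needed.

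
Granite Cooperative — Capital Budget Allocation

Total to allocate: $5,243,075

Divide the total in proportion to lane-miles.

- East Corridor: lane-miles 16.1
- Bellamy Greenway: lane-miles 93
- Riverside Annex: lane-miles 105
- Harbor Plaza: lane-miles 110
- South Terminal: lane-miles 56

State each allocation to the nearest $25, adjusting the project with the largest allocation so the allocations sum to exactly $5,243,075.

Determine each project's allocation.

East Corridor: $222,075 | Bellamy Greenway: $1,282,825 | Riverside Annex: $1,448,375 | Harbor Plaza: $1,517,350 | South Terminal: $772,450

Lane-miles total: 380.1.
Unrounded shares: East Corridor 16.1/380.1 × $5,243,075 = 222,082.37; Bellamy Greenway 93/380.1 × $5,243,075 = 1,282,836.03; Riverside Annex 105/380.1 × $5,243,075 = 1,448,363.26; Harbor Plaza 110/380.1 × $5,243,075 = 1,517,332.94; South Terminal 56/380.1 × $5,243,075 = 772,460.41.
Rounded to nearest $25: East Corridor $222,075; Bellamy Greenway $1,282,825; Riverside Annex $1,448,375; Harbor Plaza $1,517,325; South Terminal $772,450. Sum = $5,243,050.
Difference $5,243,075 − $5,243,050 = +$25 applied to largest allocation (Harbor Plaza): Harbor Plaza becomes $1,517,350.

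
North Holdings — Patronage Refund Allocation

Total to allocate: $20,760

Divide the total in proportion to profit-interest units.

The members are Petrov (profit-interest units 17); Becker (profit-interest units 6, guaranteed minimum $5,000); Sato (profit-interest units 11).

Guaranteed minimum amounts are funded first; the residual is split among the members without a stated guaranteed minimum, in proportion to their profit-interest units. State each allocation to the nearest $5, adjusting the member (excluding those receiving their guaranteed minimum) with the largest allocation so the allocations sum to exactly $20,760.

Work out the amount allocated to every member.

Fund the minimums — Becker $5,000. Residual $15,760.
Residual split over remaining profit-interest units 28: Petrov 9,568.57 → $9,570; Sato 6,191.43 → $6,190.

Petrov: $9,570 · Becker: $5,000 · Sato: $6,190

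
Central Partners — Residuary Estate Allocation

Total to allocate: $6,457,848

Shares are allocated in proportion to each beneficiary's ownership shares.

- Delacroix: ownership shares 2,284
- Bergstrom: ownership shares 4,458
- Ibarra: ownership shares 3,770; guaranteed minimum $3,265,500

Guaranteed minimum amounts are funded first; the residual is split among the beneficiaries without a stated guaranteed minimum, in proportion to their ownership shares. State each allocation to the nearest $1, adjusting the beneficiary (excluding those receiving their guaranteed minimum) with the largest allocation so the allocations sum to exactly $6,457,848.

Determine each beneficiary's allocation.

Delacroix: $1,081,478 · Bergstrom: $2,110,870 · Ibarra: $3,265,500

Minimums first: Ibarra $3,265,500. Residual $3,192,348.
Residual split over remaining ownership shares 6,742: Delacroix 1,081,477.73 → $1,081,478; Bergstrom 2,110,870.27 → $2,110,870.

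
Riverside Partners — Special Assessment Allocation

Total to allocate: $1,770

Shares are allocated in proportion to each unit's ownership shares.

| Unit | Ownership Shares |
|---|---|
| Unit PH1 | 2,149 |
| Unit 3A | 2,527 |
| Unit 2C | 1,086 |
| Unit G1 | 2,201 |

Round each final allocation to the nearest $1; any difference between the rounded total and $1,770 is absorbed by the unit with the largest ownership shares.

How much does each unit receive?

Unit PH1: $478; Unit 3A: $562; Unit 2C: $241; Unit G1: $489

Ownership shares total: 2,149 + 2,527 + 1,086 + 2,201 = 7,963.
Pro-rata amounts: Unit PH1 477.68; Unit 3A 561.70; Unit 2C 241.39; Unit G1 489.23.
After rounding ($1): Unit PH1 $478; Unit 3A $562; Unit 2C $241; Unit G1 $489. Sum = $1,770.
Sum already equals the total — no adjustment.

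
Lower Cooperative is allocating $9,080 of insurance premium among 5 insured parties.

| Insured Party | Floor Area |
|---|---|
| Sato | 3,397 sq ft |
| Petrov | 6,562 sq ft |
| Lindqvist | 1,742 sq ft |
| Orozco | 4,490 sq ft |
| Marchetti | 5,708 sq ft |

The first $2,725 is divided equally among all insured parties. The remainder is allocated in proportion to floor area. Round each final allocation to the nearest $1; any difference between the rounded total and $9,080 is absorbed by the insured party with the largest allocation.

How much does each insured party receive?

Sato: $1,531; Petrov: $2,449; Lindqvist: $1,051; Orozco: $1,848; Marchetti: $2,201

Equal tier: $2,725 ÷ 5 = $545 apiece.
Remainder $6,355 by floor area (total 21,899): Sato 985.80 → $986; Petrov 1,904.27 → $1,904; Lindqvist 505.52 → $506; Orozco 1,302.98 → $1,303; Marchetti 1,656.44 → $1,656.
Totals: Sato $545 + $986 = $1,531; Petrov $545 + $1,904 = $2,449; Lindqvist $545 + $506 = $1,051; Orozco $545 + $1,303 = $1,848; Marchetti $545 + $1,656 = $2,201.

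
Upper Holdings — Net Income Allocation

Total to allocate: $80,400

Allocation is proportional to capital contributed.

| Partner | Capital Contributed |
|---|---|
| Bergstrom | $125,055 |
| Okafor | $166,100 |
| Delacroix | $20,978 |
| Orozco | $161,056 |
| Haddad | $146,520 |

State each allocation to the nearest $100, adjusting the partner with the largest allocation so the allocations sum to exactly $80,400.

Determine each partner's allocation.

Bergstrom: $16,200 | Okafor: $21,600 | Delacroix: $2,700 | Orozco: $20,900 | Haddad: $19,000

Capital contributed total: 619,709.
Raw shares: Bergstrom 125,055/619,709 × $80,400 = 16,224.42; Okafor 166,100/619,709 × $80,400 = 21,549.53; Delacroix 20,978/619,709 × $80,400 = 2,721.65; Orozco 161,056/619,709 × $80,400 = 20,895.13; Haddad 146,520/619,709 × $80,400 = 19,009.26.
Rounded to nearest $100: Bergstrom $16,200; Okafor $21,500; Delacroix $2,700; Orozco $20,900; Haddad $19,000. Sum = $80,300.
Difference $80,400 − $80,300 = +$100 applied to largest allocation (Okafor): Okafor becomes $21,600.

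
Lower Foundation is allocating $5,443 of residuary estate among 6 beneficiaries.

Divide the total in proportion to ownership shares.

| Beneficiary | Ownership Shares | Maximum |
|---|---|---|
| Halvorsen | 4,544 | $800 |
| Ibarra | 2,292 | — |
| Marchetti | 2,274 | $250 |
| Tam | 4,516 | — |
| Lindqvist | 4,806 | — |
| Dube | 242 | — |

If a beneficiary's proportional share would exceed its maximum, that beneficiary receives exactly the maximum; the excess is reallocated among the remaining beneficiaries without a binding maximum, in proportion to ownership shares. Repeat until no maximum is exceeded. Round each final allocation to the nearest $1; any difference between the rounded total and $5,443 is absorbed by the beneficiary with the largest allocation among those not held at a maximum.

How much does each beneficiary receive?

Halvorsen: $800 · Ibarra: $849 · Marchetti: $250 · Tam: $1,673 · Lindqvist: $1,781 · Dube: $90

Total ownership shares = 18,674.
Proportional shares (ignoring caps): Halvorsen 1,324.46; Ibarra 668.06; Marchetti 662.81; Tam 1,316.30; Lindqvist 1,400.83; Dube 70.54.
Held at cap: Halvorsen ($800), Marchetti ($250); balance $4,393 reallocated over remaining ownership shares 11,856.
Shares after redistribution: Ibarra 849.25 → $849; Tam 1,673.31 → $1,673; Lindqvist 1,780.77 → $1,781; Dube 89.67 → $90.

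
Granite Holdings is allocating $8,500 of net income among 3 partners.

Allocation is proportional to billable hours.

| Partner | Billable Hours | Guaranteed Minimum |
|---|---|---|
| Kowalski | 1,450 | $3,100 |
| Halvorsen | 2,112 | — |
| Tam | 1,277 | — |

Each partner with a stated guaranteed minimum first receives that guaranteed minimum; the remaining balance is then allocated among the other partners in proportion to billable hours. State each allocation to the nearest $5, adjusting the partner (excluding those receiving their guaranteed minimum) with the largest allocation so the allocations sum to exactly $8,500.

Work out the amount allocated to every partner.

Kowalski: $3,100 | Halvorsen: $3,365 | Tam: $2,035

Fund the minimums — Kowalski $3,100. Balance $5,400.
Balance split over remaining billable hours 3,389: Halvorsen 3,365.24 → $3,365; Tam 2,034.76 → $2,035.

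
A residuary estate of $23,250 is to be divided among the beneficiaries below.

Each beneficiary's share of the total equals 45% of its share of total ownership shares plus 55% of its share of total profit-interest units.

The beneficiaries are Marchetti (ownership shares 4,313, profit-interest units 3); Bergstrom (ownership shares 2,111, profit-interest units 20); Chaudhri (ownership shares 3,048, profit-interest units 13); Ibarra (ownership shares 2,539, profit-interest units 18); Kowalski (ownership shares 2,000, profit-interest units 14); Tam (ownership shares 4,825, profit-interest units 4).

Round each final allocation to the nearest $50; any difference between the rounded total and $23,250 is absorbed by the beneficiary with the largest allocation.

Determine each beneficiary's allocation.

Marchetti: $2,950 | Bergstrom: $4,700 | Chaudhri: $4,000 | Ibarra: $4,600 | Kowalski: $3,600 | Tam: $3,400

Ownership shares total 18,836; profit-interest units total 72.
Blended shares (45% ownership shares + 55% profit-interest units): Marchetti 0.1260; Bergstrom 0.2032; Chaudhri 0.1721; Ibarra 0.1982; Kowalski 0.1547; Tam 0.1458.
Raw shares: Marchetti 2,928.48; Bergstrom 4,724.64; Chaudhri 4,001.87; Ibarra 4,607.17; Kowalski 3,597.36; Tam 3,390.47.
At nearest $50: Marchetti $2,950; Bergstrom $4,700; Chaudhri $4,000; Ibarra $4,600; Kowalski $3,600; Tam $3,400. Sum = $23,250.
No rounding difference to absorb.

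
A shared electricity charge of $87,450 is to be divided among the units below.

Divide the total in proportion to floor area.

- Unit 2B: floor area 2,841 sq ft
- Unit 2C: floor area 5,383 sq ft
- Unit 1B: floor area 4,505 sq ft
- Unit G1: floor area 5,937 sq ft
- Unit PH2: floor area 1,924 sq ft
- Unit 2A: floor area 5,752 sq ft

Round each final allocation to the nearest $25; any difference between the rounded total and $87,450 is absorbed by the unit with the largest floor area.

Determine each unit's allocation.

Floor area total: 26,342.
Pro-rata amounts: Unit 2B 2,841/26,342 × $87,450 = 9,431.53; Unit 2C 5,383/26,342 × $87,450 = 17,870.45; Unit 1B 4,505/26,342 × $87,450 = 14,955.67; Unit G1 5,937/26,342 × $87,450 = 19,709.61; Unit PH2 1,924/26,342 × $87,450 = 6,387.28; Unit 2A 5,752/26,342 × $87,450 = 19,095.45.
After rounding ($25): Unit 2B $9,425; Unit 2C $17,875; Unit 1B $14,950; Unit G1 $19,700; Unit PH2 $6,375; Unit 2A $19,100. Sum = $87,425.
Difference $87,450 − $87,425 = +$25 applied to largest floor area (Unit G1): Unit G1 becomes $19,725.

Unit 2B: $9,425 | Unit 2C: $17,875 | Unit 1B: $14,950 | Unit G1: $19,725 | Unit PH2: $6,375 | Unit 2A: $19,100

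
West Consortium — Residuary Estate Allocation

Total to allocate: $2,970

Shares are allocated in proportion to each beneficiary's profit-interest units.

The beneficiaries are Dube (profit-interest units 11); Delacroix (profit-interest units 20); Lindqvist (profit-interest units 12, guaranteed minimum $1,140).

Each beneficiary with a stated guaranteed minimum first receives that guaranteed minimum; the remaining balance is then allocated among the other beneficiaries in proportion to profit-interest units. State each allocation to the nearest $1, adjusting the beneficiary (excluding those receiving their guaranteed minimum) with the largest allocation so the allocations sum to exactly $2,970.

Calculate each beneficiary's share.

Dube: $649; Delacroix: $1,181; Lindqvist: $1,140

Guaranteed amounts: Lindqvist $1,140. Remaining pool $1,830.
Remaining pool split over remaining profit-interest units 31: Dube 649.35 → $649; Delacroix 1,180.65 → $1,181.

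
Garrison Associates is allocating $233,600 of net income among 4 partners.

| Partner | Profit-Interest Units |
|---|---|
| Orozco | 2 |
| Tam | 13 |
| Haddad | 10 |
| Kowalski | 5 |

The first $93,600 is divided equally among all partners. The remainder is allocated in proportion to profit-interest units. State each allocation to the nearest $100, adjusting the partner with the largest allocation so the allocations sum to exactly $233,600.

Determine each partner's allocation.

Orozco: $32,700 · Tam: $84,100 · Haddad: $70,100 · Kowalski: $46,700

First tranche $93,600 split equally: $23,400 each.
Remainder $140,000 by profit-interest units (total 30): Orozco 9,333.33 → $9,300; Tam 60,666.67 → $60,700; Haddad 46,666.67 → $46,700; Kowalski 23,333.33 → $23,300.
Totals: Orozco $23,400 + $9,300 = $32,700; Tam $23,400 + $60,700 = $84,100; Haddad $23,400 + $46,700 = $70,100; Kowalski $23,400 + $23,300 = $46,700.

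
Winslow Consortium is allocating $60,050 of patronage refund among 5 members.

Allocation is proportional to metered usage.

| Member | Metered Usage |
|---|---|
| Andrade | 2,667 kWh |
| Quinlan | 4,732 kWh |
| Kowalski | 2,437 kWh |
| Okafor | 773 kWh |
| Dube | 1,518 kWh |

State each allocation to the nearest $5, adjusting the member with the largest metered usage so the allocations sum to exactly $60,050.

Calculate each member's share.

Andrade: $13,205 | Quinlan: $23,435 | Kowalski: $12,065 | Okafor: $3,830 | Dube: $7,515

Total metered usage = 12,127.
Proportional shares: Andrade 2,667/12,127 × $60,050 = 13,206.35; Quinlan 4,732/12,127 × $60,050 = 23,431.73; Kowalski 2,437/12,127 × $60,050 = 12,067.44; Okafor 773/12,127 × $60,050 = 3,827.71; Dube 1,518/12,127 × $60,050 = 7,516.77.
At nearest $5: Andrade $13,205; Quinlan $23,430; Kowalski $12,065; Okafor $3,830; Dube $7,515. Sum = $60,045.
Difference $60,050 − $60,045 = +$5 applied to largest metered usage (Quinlan): Quinlan becomes $23,435.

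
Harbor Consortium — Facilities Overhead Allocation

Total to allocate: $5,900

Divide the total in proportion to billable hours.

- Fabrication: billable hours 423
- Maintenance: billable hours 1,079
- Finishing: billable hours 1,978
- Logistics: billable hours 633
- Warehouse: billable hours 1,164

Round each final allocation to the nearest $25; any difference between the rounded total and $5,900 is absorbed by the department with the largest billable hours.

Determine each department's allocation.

Fabrication: $475; Maintenance: $1,200; Finishing: $2,225; Logistics: $700; Warehouse: $1,300

Sum of billable hours: 5,277.
Raw shares: Fabrication 423/5,277 × $5,900 = 472.94; Maintenance 1,079/5,277 × $5,900 = 1,206.39; Finishing 1,978/5,277 × $5,900 = 2,211.52; Logistics 633/5,277 × $5,900 = 707.73; Warehouse 1,164/5,277 × $5,900 = 1,301.42.
At nearest $25: Fabrication $475; Maintenance $1,200; Finishing $2,200; Logistics $700; Warehouse $1,300. Sum = $5,875.
Difference $5,900 − $5,875 = +$25 applied to largest billable hours (Finishing): Finishing becomes $2,225.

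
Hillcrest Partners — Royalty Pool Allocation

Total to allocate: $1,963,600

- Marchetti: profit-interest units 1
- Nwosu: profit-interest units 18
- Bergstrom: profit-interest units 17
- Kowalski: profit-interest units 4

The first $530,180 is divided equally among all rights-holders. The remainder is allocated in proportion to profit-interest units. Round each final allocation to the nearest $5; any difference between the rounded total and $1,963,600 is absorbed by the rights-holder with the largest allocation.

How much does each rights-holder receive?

Equal tier: $530,180 ÷ 4 = $132,545 apiece.
Remainder $1,433,420 by profit-interest units (total 40): Marchetti 35,835.50 → $35,835; Nwosu 645,039.00 → $645,040; Bergstrom 609,203.50 → $609,205; Kowalski 143,342.00 → $143,340.
Totals: Marchetti $132,545 + $35,835 = $168,380; Nwosu $132,545 + $645,040 = $777,585; Bergstrom $132,545 + $609,205 = $741,750; Kowalski $132,545 + $143,340 = $275,885.

Marchetti: $168,380 · Nwosu: $777,585 · Bergstrom: $741,750 · Kowalski: $275,885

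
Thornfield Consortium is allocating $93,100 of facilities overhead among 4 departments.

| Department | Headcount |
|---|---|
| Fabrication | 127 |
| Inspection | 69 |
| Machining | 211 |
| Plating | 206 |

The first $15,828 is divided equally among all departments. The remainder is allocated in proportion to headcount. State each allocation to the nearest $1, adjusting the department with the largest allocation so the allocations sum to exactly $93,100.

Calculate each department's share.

Equal tier: $15,828 ÷ 4 = $3,957 apiece.
Remainder $77,272 by headcount (total 613): Fabrication 16,009.04 → $16,009; Inspection 8,697.83 → $8,698; Machining 26,597.70 → $26,598; Plating 25,967.43 → $25,967.
Totals: Fabrication $3,957 + $16,009 = $19,966; Inspection $3,957 + $8,698 = $12,655; Machining $3,957 + $26,598 = $30,555; Plating $3,957 + $25,967 = $29,924.

Fabrication: $19,966 · Inspection: $12,655 · Machining: $30,555 · Plating: $29,924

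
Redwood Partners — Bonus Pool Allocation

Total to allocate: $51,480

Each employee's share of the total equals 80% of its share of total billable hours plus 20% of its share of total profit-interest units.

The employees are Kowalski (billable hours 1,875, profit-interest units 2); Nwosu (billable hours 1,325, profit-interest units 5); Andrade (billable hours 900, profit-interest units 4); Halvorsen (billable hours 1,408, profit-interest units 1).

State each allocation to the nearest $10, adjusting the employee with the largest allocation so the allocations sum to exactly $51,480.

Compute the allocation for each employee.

Totals — billable hours 5,508, profit-interest units 12.
Blended shares (80% billable hours + 20% profit-interest units): Kowalski 0.3057; Nwosu 0.2758; Andrade 0.1974; Halvorsen 0.2212.
Raw shares: Kowalski 15,735.61; Nwosu 14,197.19; Andrade 10,161.41; Halvorsen 11,385.79.
At nearest $10: Kowalski $15,740; Nwosu $14,200; Andrade $10,160; Halvorsen $11,390. Sum = $51,490.
Difference $51,480 − $51,490 = −$10 applied to largest allocation (Kowalski): Kowalski becomes $15,730.

Kowalski: $15,730 · Nwosu: $14,200 · Andrade: $10,160 · Halvorsen: $11,390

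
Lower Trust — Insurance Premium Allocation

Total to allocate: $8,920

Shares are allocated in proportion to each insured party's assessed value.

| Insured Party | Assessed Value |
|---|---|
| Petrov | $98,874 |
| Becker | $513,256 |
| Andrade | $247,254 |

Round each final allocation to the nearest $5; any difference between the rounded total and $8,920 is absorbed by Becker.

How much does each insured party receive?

Sum of assessed value: 859,384.
Unrounded shares: Petrov 98,874/859,384 × $8,920 = 1,026.27; Becker 513,256/859,384 × $8,920 = 5,327.35; Andrade 247,254/859,384 × $8,920 = 2,566.38.
After rounding ($5): Petrov $1,025; Becker $5,325; Andrade $2,565. Sum = $8,915.
Difference $8,920 − $8,915 = +$5 applied to Becker: Becker becomes $5,330.

Petrov: $1,025 · Becker: $5,330 · Andrade: $2,565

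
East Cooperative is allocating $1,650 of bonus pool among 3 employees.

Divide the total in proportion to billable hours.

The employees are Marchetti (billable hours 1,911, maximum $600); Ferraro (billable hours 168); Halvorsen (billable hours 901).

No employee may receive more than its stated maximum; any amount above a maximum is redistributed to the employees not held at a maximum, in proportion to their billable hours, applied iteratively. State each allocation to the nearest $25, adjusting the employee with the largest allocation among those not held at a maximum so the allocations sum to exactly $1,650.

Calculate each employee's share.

Marchetti: $600; Ferraro: $175; Halvorsen: $875

Combined billable hours = 2,980.
Proportional shares (ignoring caps): Marchetti 1,058.10; Ferraro 93.02; Halvorsen 498.88.
Held at cap: Marchetti ($600); remaining pool $1,050 reallocated over remaining billable hours 1,069.
Shares after redistribution: Ferraro 165.01 → $175; Halvorsen 884.99 → $875.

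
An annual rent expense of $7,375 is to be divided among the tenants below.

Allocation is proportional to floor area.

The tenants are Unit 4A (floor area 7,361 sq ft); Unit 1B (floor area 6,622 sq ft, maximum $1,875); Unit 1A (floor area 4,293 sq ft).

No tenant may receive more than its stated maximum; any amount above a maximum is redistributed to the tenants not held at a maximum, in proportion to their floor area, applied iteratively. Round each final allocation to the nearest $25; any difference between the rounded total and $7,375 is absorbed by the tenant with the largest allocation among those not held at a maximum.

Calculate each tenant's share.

Floor area total: 18,276.
Pro-rata shares before constraints: Unit 4A 2,970.42; Unit 1B 2,672.21; Unit 1A 1,732.37.
Held at cap: Unit 1B ($1,875); remaining pool $5,500 reallocated over remaining floor area 11,654.
Redistributed shares: Unit 4A 3,473.96 → $3,475; Unit 1A 2,026.04 → $2,025.

Unit 4A: $3,475 | Unit 1B: $1,875 | Unit 1A: $2,025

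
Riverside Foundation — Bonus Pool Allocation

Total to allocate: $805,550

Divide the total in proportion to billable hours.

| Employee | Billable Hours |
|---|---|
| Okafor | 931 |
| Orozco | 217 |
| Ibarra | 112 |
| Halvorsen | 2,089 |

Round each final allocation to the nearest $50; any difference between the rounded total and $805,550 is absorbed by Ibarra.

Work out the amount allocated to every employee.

Sum of billable hours: 3,349.
Pro-rata amounts: Okafor 931/3,349 × $805,550 = 223,937.61; Orozco 217/3,349 × $805,550 = 52,195.98; Ibarra 112/3,349 × $805,550 = 26,939.86; Halvorsen 2,089/3,349 × $805,550 = 502,476.55.
After rounding ($50): Okafor $223,950; Orozco $52,200; Ibarra $26,950; Halvorsen $502,500. Sum = $805,600.
Difference $805,550 − $805,600 = −$50 applied to Ibarra: Ibarra becomes $26,900.

Okafor: $223,950 · Orozco: $52,200 · Ibarra: $26,900 · Halvorsen: $502,500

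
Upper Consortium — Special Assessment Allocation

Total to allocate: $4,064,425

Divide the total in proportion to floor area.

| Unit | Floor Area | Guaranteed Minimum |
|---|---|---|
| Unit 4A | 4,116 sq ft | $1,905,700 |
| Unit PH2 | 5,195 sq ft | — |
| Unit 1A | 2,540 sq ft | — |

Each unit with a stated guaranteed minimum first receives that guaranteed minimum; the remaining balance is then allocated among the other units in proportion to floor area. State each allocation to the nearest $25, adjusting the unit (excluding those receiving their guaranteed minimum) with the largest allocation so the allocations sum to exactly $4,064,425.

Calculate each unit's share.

Fund the minimums — Unit 4A $1,905,700. Residual $2,158,725.
Residual split over remaining floor area 7,735: Unit PH2 1,449,848.27 → $1,449,850; Unit 1A 708,876.73 → $708,875.

Unit 4A: $1,905,700; Unit PH2: $1,449,850; Unit 1A: $708,875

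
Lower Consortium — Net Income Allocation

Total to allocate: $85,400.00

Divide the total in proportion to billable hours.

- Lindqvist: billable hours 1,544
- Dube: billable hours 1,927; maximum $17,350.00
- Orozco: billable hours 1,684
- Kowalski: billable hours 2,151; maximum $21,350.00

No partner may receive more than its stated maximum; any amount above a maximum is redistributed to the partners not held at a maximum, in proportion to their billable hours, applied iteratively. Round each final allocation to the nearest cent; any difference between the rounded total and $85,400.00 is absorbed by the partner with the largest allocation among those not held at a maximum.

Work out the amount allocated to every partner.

Total billable hours = 7,306.
Pro-rata shares before constraints: Lindqvist 18,047.8511; Dube 22,524.7468; Orozco 19,684.3143; Kowalski 25,143.0879.
Capped: Dube ($17,350.00), Kowalski ($21,350.00); remaining pool $46,700.00 reallocated over remaining billable hours 3,228.
Redistributed shares: Lindqvist 22,337.2986 → $22,337.30; Orozco 24,362.7014 → $24,362.70.

Lindqvist: $22,337.30 · Dube: $17,350.00 · Orozco: $24,362.70 · Kowalski: $21,350.00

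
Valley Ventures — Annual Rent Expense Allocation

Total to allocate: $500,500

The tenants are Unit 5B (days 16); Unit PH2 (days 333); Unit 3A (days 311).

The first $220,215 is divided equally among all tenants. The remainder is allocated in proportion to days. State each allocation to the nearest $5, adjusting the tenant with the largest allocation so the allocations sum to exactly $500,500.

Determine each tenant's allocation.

Equal tier: $220,215 ÷ 3 = $73,405 apiece.
Remainder $280,285 by days (total 660): Unit 5B 6,794.79 → $6,795; Unit PH2 141,416.52 → $141,415; Unit 3A 132,073.69 → $132,075.
Totals: Unit 5B $73,405 + $6,795 = $80,200; Unit PH2 $73,405 + $141,415 = $214,820; Unit 3A $73,405 + $132,075 = $205,480.

Unit 5B: $80,200 · Unit PH2: $214,820 · Unit 3A: $205,480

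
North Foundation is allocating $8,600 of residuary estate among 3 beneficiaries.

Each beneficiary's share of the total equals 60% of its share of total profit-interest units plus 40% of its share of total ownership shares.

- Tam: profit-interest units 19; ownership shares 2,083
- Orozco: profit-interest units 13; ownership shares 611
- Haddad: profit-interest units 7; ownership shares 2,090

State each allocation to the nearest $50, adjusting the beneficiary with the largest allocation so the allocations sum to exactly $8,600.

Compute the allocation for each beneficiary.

Tam: $4,000; Orozco: $2,150; Haddad: $2,450

Profit-interest units total 39; ownership shares total 4,784.
Blended shares (60% profit-interest units + 40% ownership shares): Tam 0.4665; Orozco 0.2511; Haddad 0.2824.
Raw shares: Tam 4,011.66; Orozco 2,159.35; Haddad 2,429.00.
Rounded to nearest $50: Tam $4,000; Orozco $2,150; Haddad $2,450. Sum = $8,600.
Sum already equals the total — no adjustment.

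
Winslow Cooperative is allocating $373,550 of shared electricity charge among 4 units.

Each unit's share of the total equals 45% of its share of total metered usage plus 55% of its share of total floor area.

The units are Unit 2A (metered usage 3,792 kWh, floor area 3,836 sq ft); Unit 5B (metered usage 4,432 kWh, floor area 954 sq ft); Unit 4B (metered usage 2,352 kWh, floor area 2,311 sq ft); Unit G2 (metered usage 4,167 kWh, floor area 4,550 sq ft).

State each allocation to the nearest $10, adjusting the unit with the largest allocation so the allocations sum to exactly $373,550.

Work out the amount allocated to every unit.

Totals — metered usage 14,743, floor area 11,651.
Composite weights (45% metered usage + 55% floor area): Unit 2A 0.2968; Unit 5B 0.1803; Unit 4B 0.1809; Unit G2 0.3420.
Unrounded shares: Unit 2A 110,879.44; Unit 5B 67,355.74; Unit 4B 67,569.08; Unit G2 127,745.73.
After rounding ($10): Unit 2A $110,880; Unit 5B $67,360; Unit 4B $67,570; Unit G2 $127,750. Sum = $373,560.
Difference $373,550 − $373,560 = −$10 applied to largest allocation (Unit G2): Unit G2 becomes $127,740.

Unit 2A: $110,880 | Unit 5B: $67,360 | Unit 4B: $67,570 | Unit G2: $127,740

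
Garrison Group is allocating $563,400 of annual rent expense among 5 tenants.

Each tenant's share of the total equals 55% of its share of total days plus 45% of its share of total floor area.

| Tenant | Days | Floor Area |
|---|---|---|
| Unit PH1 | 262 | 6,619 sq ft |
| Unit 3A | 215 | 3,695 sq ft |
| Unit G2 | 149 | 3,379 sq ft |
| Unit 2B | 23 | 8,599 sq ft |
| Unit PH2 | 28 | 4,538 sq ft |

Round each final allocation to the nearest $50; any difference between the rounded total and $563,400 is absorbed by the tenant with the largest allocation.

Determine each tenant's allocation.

Unit PH1: $182,450 · Unit 3A: $133,300 · Unit G2: $100,150 · Unit 2B: $91,800 · Unit PH2: $55,700

Totals — days 677, floor area 26,830.
Combined weights (55% days + 45% floor area): Unit PH1 0.3239; Unit 3A 0.2366; Unit G2 0.1777; Unit 2B 0.1629; Unit PH2 0.0989.
Proportional shares: Unit PH1 182,466.37; Unit 3A 133,323.65; Unit G2 100,128.71; Unit 2B 91,783.56; Unit PH2 55,697.71.
After rounding ($50): Unit PH1 $182,450; Unit 3A $133,300; Unit G2 $100,150; Unit 2B $91,800; Unit PH2 $55,700. Sum = $563,400.
Sum already equals the total — no adjustment.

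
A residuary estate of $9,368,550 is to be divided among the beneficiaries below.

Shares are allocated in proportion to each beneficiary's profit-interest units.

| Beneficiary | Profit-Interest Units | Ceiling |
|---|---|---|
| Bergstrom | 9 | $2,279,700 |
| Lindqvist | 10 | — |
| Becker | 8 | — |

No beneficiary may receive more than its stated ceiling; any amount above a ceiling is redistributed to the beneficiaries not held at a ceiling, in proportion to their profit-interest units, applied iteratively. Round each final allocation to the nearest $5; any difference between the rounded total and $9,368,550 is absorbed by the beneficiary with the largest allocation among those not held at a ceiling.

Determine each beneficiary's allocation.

Bergstrom: $2,279,700; Lindqvist: $3,938,250; Becker: $3,150,600

Combined profit-interest units = 27.
Unconstrained shares: Bergstrom 3,122,850.00; Lindqvist 3,469,833.33; Becker 2,775,866.67.
Cap binds for Bergstrom ($2,279,700); residual $7,088,850 reallocated over remaining profit-interest units 18.
Redistributed shares: Lindqvist 3,938,250.00 → $3,938,250; Becker 3,150,600.00 → $3,150,600.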